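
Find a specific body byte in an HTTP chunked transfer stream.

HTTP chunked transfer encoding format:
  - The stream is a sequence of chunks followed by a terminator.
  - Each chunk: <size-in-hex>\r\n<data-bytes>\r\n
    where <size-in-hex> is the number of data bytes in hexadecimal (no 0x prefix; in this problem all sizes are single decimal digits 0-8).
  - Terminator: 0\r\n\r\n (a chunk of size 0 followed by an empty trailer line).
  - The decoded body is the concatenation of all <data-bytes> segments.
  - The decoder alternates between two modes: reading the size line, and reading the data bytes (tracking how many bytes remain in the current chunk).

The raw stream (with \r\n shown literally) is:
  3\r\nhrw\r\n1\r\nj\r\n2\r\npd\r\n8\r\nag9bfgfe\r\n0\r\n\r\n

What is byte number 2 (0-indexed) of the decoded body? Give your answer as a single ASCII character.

Answer: w

Derivation:
Chunk 1: stream[0..1]='3' size=0x3=3, data at stream[3..6]='hrw' -> body[0..3], body so far='hrw'
Chunk 2: stream[8..9]='1' size=0x1=1, data at stream[11..12]='j' -> body[3..4], body so far='hrwj'
Chunk 3: stream[14..15]='2' size=0x2=2, data at stream[17..19]='pd' -> body[4..6], body so far='hrwjpd'
Chunk 4: stream[21..22]='8' size=0x8=8, data at stream[24..32]='ag9bfgfe' -> body[6..14], body so far='hrwjpdag9bfgfe'
Chunk 5: stream[34..35]='0' size=0 (terminator). Final body='hrwjpdag9bfgfe' (14 bytes)
Body byte 2 = 'w'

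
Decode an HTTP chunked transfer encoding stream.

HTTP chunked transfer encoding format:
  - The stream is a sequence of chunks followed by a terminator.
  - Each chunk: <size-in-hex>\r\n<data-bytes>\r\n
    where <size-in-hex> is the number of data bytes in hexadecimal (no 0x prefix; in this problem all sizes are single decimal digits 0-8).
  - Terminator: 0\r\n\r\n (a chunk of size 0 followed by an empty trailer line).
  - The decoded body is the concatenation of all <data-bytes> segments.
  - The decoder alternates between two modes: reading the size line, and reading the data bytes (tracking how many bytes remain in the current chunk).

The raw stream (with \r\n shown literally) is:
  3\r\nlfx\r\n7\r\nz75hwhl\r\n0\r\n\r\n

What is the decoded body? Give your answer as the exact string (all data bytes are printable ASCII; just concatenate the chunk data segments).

Answer: lfxz75hwhl

Derivation:
Chunk 1: stream[0..1]='3' size=0x3=3, data at stream[3..6]='lfx' -> body[0..3], body so far='lfx'
Chunk 2: stream[8..9]='7' size=0x7=7, data at stream[11..18]='z75hwhl' -> body[3..10], body so far='lfxz75hwhl'
Chunk 3: stream[20..21]='0' size=0 (terminator). Final body='lfxz75hwhl' (10 bytes)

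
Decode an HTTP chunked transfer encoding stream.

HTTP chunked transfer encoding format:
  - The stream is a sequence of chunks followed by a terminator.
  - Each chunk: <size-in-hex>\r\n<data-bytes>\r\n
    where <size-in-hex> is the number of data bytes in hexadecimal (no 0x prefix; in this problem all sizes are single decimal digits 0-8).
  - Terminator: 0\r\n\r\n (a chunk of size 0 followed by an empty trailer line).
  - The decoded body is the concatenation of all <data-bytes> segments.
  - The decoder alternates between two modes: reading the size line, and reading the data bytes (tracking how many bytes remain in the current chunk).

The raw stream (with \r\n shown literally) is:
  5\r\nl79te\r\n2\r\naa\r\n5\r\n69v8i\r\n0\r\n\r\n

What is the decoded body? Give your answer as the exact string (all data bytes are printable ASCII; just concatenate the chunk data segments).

Chunk 1: stream[0..1]='5' size=0x5=5, data at stream[3..8]='l79te' -> body[0..5], body so far='l79te'
Chunk 2: stream[10..11]='2' size=0x2=2, data at stream[13..15]='aa' -> body[5..7], body so far='l79teaa'
Chunk 3: stream[17..18]='5' size=0x5=5, data at stream[20..25]='69v8i' -> body[7..12], body so far='l79teaa69v8i'
Chunk 4: stream[27..28]='0' size=0 (terminator). Final body='l79teaa69v8i' (12 bytes)

Answer: l79teaa69v8i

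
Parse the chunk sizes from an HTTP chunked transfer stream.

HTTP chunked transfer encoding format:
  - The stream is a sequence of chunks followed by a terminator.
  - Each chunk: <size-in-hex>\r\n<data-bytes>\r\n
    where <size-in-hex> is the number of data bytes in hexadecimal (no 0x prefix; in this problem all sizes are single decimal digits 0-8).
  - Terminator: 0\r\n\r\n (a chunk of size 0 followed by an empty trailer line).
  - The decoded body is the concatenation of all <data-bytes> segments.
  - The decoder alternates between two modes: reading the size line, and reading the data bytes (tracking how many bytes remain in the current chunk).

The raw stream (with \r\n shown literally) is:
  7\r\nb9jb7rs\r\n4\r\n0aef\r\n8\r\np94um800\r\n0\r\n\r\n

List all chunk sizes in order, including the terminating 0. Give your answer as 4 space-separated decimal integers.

Answer: 7 4 8 0

Derivation:
Chunk 1: stream[0..1]='7' size=0x7=7, data at stream[3..10]='b9jb7rs' -> body[0..7], body so far='b9jb7rs'
Chunk 2: stream[12..13]='4' size=0x4=4, data at stream[15..19]='0aef' -> body[7..11], body so far='b9jb7rs0aef'
Chunk 3: stream[21..22]='8' size=0x8=8, data at stream[24..32]='p94um800' -> body[11..19], body so far='b9jb7rs0aefp94um800'
Chunk 4: stream[34..35]='0' size=0 (terminator). Final body='b9jb7rs0aefp94um800' (19 bytes)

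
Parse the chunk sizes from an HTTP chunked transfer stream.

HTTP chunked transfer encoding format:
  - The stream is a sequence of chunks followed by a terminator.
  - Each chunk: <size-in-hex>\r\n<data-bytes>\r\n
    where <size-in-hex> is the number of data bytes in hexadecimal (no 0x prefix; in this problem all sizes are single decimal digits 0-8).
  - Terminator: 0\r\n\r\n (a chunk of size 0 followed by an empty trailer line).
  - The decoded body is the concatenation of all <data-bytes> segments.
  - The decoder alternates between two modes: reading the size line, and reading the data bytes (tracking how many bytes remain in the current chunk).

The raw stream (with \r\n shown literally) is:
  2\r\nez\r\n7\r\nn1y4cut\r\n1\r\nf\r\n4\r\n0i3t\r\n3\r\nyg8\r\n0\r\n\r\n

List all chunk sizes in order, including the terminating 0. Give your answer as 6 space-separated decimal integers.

Answer: 2 7 1 4 3 0

Derivation:
Chunk 1: stream[0..1]='2' size=0x2=2, data at stream[3..5]='ez' -> body[0..2], body so far='ez'
Chunk 2: stream[7..8]='7' size=0x7=7, data at stream[10..17]='n1y4cut' -> body[2..9], body so far='ezn1y4cut'
Chunk 3: stream[19..20]='1' size=0x1=1, data at stream[22..23]='f' -> body[9..10], body so far='ezn1y4cutf'
Chunk 4: stream[25..26]='4' size=0x4=4, data at stream[28..32]='0i3t' -> body[10..14], body so far='ezn1y4cutf0i3t'
Chunk 5: stream[34..35]='3' size=0x3=3, data at stream[37..40]='yg8' -> body[14..17], body so far='ezn1y4cutf0i3tyg8'
Chunk 6: stream[42..43]='0' size=0 (terminator). Final body='ezn1y4cutf0i3tyg8' (17 bytes)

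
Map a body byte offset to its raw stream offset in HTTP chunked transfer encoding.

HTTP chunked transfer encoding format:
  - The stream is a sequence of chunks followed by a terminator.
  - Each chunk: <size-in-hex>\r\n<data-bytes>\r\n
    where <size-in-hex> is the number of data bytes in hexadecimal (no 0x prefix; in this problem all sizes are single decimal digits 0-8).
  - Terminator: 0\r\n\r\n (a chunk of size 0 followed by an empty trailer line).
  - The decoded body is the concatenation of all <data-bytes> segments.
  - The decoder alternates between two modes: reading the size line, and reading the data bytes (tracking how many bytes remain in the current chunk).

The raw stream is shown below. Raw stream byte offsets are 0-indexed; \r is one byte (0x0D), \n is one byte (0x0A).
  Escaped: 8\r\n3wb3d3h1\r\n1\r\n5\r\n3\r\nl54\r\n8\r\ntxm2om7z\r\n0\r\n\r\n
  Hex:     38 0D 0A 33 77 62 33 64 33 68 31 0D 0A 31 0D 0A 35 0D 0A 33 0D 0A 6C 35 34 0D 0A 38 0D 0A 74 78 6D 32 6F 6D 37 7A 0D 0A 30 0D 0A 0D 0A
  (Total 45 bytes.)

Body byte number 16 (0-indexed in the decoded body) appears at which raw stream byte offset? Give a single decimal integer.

Chunk 1: stream[0..1]='8' size=0x8=8, data at stream[3..11]='3wb3d3h1' -> body[0..8], body so far='3wb3d3h1'
Chunk 2: stream[13..14]='1' size=0x1=1, data at stream[16..17]='5' -> body[8..9], body so far='3wb3d3h15'
Chunk 3: stream[19..20]='3' size=0x3=3, data at stream[22..25]='l54' -> body[9..12], body so far='3wb3d3h15l54'
Chunk 4: stream[27..28]='8' size=0x8=8, data at stream[30..38]='txm2om7z' -> body[12..20], body so far='3wb3d3h15l54txm2om7z'
Chunk 5: stream[40..41]='0' size=0 (terminator). Final body='3wb3d3h15l54txm2om7z' (20 bytes)
Body byte 16 at stream offset 34

Answer: 34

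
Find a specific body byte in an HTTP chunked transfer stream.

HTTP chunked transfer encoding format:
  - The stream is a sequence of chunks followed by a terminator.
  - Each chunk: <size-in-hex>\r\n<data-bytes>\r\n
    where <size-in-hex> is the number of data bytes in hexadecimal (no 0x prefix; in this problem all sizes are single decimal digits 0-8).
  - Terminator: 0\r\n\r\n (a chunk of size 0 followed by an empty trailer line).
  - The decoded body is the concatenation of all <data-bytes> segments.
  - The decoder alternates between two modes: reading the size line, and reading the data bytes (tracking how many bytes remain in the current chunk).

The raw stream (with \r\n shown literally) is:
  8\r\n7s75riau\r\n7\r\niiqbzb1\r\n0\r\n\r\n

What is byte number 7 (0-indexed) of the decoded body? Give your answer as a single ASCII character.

Chunk 1: stream[0..1]='8' size=0x8=8, data at stream[3..11]='7s75riau' -> body[0..8], body so far='7s75riau'
Chunk 2: stream[13..14]='7' size=0x7=7, data at stream[16..23]='iiqbzb1' -> body[8..15], body so far='7s75riauiiqbzb1'
Chunk 3: stream[25..26]='0' size=0 (terminator). Final body='7s75riauiiqbzb1' (15 bytes)
Body byte 7 = 'u'

Answer: u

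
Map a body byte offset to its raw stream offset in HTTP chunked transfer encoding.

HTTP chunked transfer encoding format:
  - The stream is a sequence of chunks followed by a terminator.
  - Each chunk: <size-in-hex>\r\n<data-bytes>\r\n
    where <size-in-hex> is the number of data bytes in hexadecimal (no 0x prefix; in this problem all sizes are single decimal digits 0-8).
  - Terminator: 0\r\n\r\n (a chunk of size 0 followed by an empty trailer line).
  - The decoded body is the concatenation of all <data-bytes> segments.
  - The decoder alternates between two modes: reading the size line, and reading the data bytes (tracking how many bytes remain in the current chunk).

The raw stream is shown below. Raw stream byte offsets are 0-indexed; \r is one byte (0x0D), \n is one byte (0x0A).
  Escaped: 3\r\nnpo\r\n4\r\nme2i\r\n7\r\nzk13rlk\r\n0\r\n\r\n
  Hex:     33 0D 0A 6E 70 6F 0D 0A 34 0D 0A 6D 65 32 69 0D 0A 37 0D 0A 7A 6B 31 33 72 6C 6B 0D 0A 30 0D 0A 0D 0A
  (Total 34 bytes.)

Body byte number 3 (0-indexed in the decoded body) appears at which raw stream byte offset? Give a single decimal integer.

Answer: 11

Derivation:
Chunk 1: stream[0..1]='3' size=0x3=3, data at stream[3..6]='npo' -> body[0..3], body so far='npo'
Chunk 2: stream[8..9]='4' size=0x4=4, data at stream[11..15]='me2i' -> body[3..7], body so far='npome2i'
Chunk 3: stream[17..18]='7' size=0x7=7, data at stream[20..27]='zk13rlk' -> body[7..14], body so far='npome2izk13rlk'
Chunk 4: stream[29..30]='0' size=0 (terminator). Final body='npome2izk13rlk' (14 bytes)
Body byte 3 at stream offset 11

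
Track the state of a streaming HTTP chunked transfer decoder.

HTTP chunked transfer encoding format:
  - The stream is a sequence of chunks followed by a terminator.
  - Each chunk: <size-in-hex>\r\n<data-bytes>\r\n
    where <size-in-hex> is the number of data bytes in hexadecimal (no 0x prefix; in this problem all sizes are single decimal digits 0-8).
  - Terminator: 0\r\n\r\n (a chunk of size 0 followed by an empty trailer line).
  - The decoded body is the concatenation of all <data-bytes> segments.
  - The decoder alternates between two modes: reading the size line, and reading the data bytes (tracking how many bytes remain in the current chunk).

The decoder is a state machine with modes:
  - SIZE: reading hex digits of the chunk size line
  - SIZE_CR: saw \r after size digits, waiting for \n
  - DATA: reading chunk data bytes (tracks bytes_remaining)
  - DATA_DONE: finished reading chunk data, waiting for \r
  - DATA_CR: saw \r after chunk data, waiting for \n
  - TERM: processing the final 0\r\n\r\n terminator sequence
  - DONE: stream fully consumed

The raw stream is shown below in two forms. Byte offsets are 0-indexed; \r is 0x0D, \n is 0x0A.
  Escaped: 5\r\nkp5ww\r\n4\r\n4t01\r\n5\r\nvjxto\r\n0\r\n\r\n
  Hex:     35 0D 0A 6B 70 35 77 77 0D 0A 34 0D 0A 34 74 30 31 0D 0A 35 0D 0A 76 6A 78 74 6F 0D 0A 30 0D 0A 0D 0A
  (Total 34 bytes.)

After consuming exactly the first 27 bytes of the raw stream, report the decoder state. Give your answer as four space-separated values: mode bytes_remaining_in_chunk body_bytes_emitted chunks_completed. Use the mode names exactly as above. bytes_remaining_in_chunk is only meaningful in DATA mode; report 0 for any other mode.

Byte 0 = '5': mode=SIZE remaining=0 emitted=0 chunks_done=0
Byte 1 = 0x0D: mode=SIZE_CR remaining=0 emitted=0 chunks_done=0
Byte 2 = 0x0A: mode=DATA remaining=5 emitted=0 chunks_done=0
Byte 3 = 'k': mode=DATA remaining=4 emitted=1 chunks_done=0
Byte 4 = 'p': mode=DATA remaining=3 emitted=2 chunks_done=0
Byte 5 = '5': mode=DATA remaining=2 emitted=3 chunks_done=0
Byte 6 = 'w': mode=DATA remaining=1 emitted=4 chunks_done=0
Byte 7 = 'w': mode=DATA_DONE remaining=0 emitted=5 chunks_done=0
Byte 8 = 0x0D: mode=DATA_CR remaining=0 emitted=5 chunks_done=0
Byte 9 = 0x0A: mode=SIZE remaining=0 emitted=5 chunks_done=1
Byte 10 = '4': mode=SIZE remaining=0 emitted=5 chunks_done=1
Byte 11 = 0x0D: mode=SIZE_CR remaining=0 emitted=5 chunks_done=1
Byte 12 = 0x0A: mode=DATA remaining=4 emitted=5 chunks_done=1
Byte 13 = '4': mode=DATA remaining=3 emitted=6 chunks_done=1
Byte 14 = 't': mode=DATA remaining=2 emitted=7 chunks_done=1
Byte 15 = '0': mode=DATA remaining=1 emitted=8 chunks_done=1
Byte 16 = '1': mode=DATA_DONE remaining=0 emitted=9 chunks_done=1
Byte 17 = 0x0D: mode=DATA_CR remaining=0 emitted=9 chunks_done=1
Byte 18 = 0x0A: mode=SIZE remaining=0 emitted=9 chunks_done=2
Byte 19 = '5': mode=SIZE remaining=0 emitted=9 chunks_done=2
Byte 20 = 0x0D: mode=SIZE_CR remaining=0 emitted=9 chunks_done=2
Byte 21 = 0x0A: mode=DATA remaining=5 emitted=9 chunks_done=2
Byte 22 = 'v': mode=DATA remaining=4 emitted=10 chunks_done=2
Byte 23 = 'j': mode=DATA remaining=3 emitted=11 chunks_done=2
Byte 24 = 'x': mode=DATA remaining=2 emitted=12 chunks_done=2
Byte 25 = 't': mode=DATA remaining=1 emitted=13 chunks_done=2
Byte 26 = 'o': mode=DATA_DONE remaining=0 emitted=14 chunks_done=2

Answer: DATA_DONE 0 14 2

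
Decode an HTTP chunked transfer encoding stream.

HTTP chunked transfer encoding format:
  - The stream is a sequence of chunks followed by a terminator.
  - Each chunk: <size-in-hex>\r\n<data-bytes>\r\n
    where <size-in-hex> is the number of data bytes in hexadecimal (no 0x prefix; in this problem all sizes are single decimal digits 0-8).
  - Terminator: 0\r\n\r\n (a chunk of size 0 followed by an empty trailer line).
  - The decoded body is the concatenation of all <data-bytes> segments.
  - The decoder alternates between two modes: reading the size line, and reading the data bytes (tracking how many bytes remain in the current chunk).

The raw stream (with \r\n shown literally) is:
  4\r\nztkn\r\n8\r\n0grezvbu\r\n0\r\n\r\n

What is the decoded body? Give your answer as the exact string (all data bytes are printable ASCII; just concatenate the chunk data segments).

Chunk 1: stream[0..1]='4' size=0x4=4, data at stream[3..7]='ztkn' -> body[0..4], body so far='ztkn'
Chunk 2: stream[9..10]='8' size=0x8=8, data at stream[12..20]='0grezvbu' -> body[4..12], body so far='ztkn0grezvbu'
Chunk 3: stream[22..23]='0' size=0 (terminator). Final body='ztkn0grezvbu' (12 bytes)

Answer: ztkn0grezvbu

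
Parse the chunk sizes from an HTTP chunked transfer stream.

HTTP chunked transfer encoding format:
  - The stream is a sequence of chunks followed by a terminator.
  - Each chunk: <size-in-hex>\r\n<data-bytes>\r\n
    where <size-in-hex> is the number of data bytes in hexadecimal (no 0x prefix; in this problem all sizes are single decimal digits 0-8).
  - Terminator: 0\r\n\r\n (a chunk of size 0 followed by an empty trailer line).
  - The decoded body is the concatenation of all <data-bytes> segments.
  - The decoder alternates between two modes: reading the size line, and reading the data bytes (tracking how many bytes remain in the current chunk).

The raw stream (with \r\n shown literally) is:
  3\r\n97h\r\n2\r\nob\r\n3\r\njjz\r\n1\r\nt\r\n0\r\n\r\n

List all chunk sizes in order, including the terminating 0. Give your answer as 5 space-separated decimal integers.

Chunk 1: stream[0..1]='3' size=0x3=3, data at stream[3..6]='97h' -> body[0..3], body so far='97h'
Chunk 2: stream[8..9]='2' size=0x2=2, data at stream[11..13]='ob' -> body[3..5], body so far='97hob'
Chunk 3: stream[15..16]='3' size=0x3=3, data at stream[18..21]='jjz' -> body[5..8], body so far='97hobjjz'
Chunk 4: stream[23..24]='1' size=0x1=1, data at stream[26..27]='t' -> body[8..9], body so far='97hobjjzt'
Chunk 5: stream[29..30]='0' size=0 (terminator). Final body='97hobjjzt' (9 bytes)

Answer: 3 2 3 1 0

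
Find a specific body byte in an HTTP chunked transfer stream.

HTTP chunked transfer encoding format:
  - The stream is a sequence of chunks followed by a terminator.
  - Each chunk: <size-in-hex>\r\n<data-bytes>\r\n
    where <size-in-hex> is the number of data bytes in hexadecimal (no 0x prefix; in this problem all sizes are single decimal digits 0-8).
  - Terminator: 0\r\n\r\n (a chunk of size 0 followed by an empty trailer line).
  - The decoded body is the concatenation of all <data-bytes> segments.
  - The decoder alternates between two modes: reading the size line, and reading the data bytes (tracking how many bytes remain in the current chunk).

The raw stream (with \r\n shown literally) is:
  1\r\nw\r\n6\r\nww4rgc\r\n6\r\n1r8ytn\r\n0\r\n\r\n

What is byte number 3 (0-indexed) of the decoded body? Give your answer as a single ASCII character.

Answer: 4

Derivation:
Chunk 1: stream[0..1]='1' size=0x1=1, data at stream[3..4]='w' -> body[0..1], body so far='w'
Chunk 2: stream[6..7]='6' size=0x6=6, data at stream[9..15]='ww4rgc' -> body[1..7], body so far='www4rgc'
Chunk 3: stream[17..18]='6' size=0x6=6, data at stream[20..26]='1r8ytn' -> body[7..13], body so far='www4rgc1r8ytn'
Chunk 4: stream[28..29]='0' size=0 (terminator). Final body='www4rgc1r8ytn' (13 bytes)
Body byte 3 = '4'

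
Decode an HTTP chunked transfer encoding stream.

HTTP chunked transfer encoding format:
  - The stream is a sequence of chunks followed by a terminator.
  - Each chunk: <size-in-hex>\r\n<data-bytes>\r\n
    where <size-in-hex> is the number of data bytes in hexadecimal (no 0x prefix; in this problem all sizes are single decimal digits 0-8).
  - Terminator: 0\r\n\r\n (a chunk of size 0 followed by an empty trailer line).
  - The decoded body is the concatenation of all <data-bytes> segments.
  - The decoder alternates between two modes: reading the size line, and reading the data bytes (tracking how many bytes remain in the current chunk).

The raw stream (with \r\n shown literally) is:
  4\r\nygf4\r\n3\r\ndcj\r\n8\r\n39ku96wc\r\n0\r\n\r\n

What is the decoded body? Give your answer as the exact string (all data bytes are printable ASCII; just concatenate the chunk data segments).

Chunk 1: stream[0..1]='4' size=0x4=4, data at stream[3..7]='ygf4' -> body[0..4], body so far='ygf4'
Chunk 2: stream[9..10]='3' size=0x3=3, data at stream[12..15]='dcj' -> body[4..7], body so far='ygf4dcj'
Chunk 3: stream[17..18]='8' size=0x8=8, data at stream[20..28]='39ku96wc' -> body[7..15], body so far='ygf4dcj39ku96wc'
Chunk 4: stream[30..31]='0' size=0 (terminator). Final body='ygf4dcj39ku96wc' (15 bytes)

Answer: ygf4dcj39ku96wc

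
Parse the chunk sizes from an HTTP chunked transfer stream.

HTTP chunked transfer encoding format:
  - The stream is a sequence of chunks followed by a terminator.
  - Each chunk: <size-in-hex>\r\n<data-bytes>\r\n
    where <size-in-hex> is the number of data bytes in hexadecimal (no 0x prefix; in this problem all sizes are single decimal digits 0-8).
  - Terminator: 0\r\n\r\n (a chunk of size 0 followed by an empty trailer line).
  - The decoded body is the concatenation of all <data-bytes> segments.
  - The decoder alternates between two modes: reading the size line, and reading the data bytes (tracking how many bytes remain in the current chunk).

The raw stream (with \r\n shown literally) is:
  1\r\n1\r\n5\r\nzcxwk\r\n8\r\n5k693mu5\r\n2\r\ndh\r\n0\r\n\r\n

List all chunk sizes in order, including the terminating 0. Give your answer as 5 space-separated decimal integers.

Chunk 1: stream[0..1]='1' size=0x1=1, data at stream[3..4]='1' -> body[0..1], body so far='1'
Chunk 2: stream[6..7]='5' size=0x5=5, data at stream[9..14]='zcxwk' -> body[1..6], body so far='1zcxwk'
Chunk 3: stream[16..17]='8' size=0x8=8, data at stream[19..27]='5k693mu5' -> body[6..14], body so far='1zcxwk5k693mu5'
Chunk 4: stream[29..30]='2' size=0x2=2, data at stream[32..34]='dh' -> body[14..16], body so far='1zcxwk5k693mu5dh'
Chunk 5: stream[36..37]='0' size=0 (terminator). Final body='1zcxwk5k693mu5dh' (16 bytes)

Answer: 1 5 8 2 0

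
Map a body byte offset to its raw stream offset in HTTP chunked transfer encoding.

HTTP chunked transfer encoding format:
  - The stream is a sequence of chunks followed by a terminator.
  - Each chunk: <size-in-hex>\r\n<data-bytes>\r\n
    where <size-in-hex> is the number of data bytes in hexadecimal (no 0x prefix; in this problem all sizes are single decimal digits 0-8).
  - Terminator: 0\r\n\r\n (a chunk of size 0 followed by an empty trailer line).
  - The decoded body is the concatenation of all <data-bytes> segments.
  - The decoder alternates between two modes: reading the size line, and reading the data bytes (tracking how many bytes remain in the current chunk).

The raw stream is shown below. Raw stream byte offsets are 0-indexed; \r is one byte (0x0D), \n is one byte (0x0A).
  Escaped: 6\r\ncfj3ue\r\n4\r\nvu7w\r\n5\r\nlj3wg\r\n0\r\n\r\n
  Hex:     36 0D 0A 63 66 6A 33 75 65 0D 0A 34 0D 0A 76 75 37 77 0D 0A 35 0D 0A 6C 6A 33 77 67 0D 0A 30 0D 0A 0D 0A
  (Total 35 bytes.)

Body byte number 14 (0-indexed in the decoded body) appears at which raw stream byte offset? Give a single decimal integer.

Answer: 27

Derivation:
Chunk 1: stream[0..1]='6' size=0x6=6, data at stream[3..9]='cfj3ue' -> body[0..6], body so far='cfj3ue'
Chunk 2: stream[11..12]='4' size=0x4=4, data at stream[14..18]='vu7w' -> body[6..10], body so far='cfj3uevu7w'
Chunk 3: stream[20..21]='5' size=0x5=5, data at stream[23..28]='lj3wg' -> body[10..15], body so far='cfj3uevu7wlj3wg'
Chunk 4: stream[30..31]='0' size=0 (terminator). Final body='cfj3uevu7wlj3wg' (15 bytes)
Body byte 14 at stream offset 27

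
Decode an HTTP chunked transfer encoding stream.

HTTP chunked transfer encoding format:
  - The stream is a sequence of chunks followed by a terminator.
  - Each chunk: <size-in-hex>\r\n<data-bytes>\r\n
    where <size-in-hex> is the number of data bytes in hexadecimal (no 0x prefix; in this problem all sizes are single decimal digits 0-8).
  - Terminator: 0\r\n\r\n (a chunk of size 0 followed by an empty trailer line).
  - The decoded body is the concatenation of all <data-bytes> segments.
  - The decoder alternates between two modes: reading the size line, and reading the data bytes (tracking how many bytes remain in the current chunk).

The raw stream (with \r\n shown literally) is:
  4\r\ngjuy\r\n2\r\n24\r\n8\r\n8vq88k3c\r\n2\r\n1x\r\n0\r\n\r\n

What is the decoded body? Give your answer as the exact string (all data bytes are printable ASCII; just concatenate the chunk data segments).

Answer: gjuy248vq88k3c1x

Derivation:
Chunk 1: stream[0..1]='4' size=0x4=4, data at stream[3..7]='gjuy' -> body[0..4], body so far='gjuy'
Chunk 2: stream[9..10]='2' size=0x2=2, data at stream[12..14]='24' -> body[4..6], body so far='gjuy24'
Chunk 3: stream[16..17]='8' size=0x8=8, data at stream[19..27]='8vq88k3c' -> body[6..14], body so far='gjuy248vq88k3c'
Chunk 4: stream[29..30]='2' size=0x2=2, data at stream[32..34]='1x' -> body[14..16], body so far='gjuy248vq88k3c1x'
Chunk 5: stream[36..37]='0' size=0 (terminator). Final body='gjuy248vq88k3c1x' (16 bytes)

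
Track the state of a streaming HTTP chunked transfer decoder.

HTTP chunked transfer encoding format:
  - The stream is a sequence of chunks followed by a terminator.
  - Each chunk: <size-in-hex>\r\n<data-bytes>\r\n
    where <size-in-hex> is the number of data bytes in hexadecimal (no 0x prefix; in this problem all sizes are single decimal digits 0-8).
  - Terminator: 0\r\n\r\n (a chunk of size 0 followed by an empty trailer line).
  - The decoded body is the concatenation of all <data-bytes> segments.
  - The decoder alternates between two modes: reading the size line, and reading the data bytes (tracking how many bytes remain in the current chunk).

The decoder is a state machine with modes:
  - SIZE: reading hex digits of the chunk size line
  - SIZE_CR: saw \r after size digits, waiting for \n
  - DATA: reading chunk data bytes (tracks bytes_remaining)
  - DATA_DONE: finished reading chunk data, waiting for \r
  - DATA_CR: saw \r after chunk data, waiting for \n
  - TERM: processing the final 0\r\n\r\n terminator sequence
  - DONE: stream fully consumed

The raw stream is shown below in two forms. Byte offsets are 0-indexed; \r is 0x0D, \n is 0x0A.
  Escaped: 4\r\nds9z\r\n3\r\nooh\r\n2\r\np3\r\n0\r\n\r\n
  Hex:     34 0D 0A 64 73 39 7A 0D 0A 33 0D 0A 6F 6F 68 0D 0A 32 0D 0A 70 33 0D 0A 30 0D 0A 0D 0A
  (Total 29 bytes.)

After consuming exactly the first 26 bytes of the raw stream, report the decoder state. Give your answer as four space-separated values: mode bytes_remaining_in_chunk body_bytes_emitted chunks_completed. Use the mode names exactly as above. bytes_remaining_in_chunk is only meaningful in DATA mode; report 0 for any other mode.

Answer: SIZE_CR 0 9 3

Derivation:
Byte 0 = '4': mode=SIZE remaining=0 emitted=0 chunks_done=0
Byte 1 = 0x0D: mode=SIZE_CR remaining=0 emitted=0 chunks_done=0
Byte 2 = 0x0A: mode=DATA remaining=4 emitted=0 chunks_done=0
Byte 3 = 'd': mode=DATA remaining=3 emitted=1 chunks_done=0
Byte 4 = 's': mode=DATA remaining=2 emitted=2 chunks_done=0
Byte 5 = '9': mode=DATA remaining=1 emitted=3 chunks_done=0
Byte 6 = 'z': mode=DATA_DONE remaining=0 emitted=4 chunks_done=0
Byte 7 = 0x0D: mode=DATA_CR remaining=0 emitted=4 chunks_done=0
Byte 8 = 0x0A: mode=SIZE remaining=0 emitted=4 chunks_done=1
Byte 9 = '3': mode=SIZE remaining=0 emitted=4 chunks_done=1
Byte 10 = 0x0D: mode=SIZE_CR remaining=0 emitted=4 chunks_done=1
Byte 11 = 0x0A: mode=DATA remaining=3 emitted=4 chunks_done=1
Byte 12 = 'o': mode=DATA remaining=2 emitted=5 chunks_done=1
Byte 13 = 'o': mode=DATA remaining=1 emitted=6 chunks_done=1
Byte 14 = 'h': mode=DATA_DONE remaining=0 emitted=7 chunks_done=1
Byte 15 = 0x0D: mode=DATA_CR remaining=0 emitted=7 chunks_done=1
Byte 16 = 0x0A: mode=SIZE remaining=0 emitted=7 chunks_done=2
Byte 17 = '2': mode=SIZE remaining=0 emitted=7 chunks_done=2
Byte 18 = 0x0D: mode=SIZE_CR remaining=0 emitted=7 chunks_done=2
Byte 19 = 0x0A: mode=DATA remaining=2 emitted=7 chunks_done=2
Byte 20 = 'p': mode=DATA remaining=1 emitted=8 chunks_done=2
Byte 21 = '3': mode=DATA_DONE remaining=0 emitted=9 chunks_done=2
Byte 22 = 0x0D: mode=DATA_CR remaining=0 emitted=9 chunks_done=2
Byte 23 = 0x0A: mode=SIZE remaining=0 emitted=9 chunks_done=3
Byte 24 = '0': mode=SIZE remaining=0 emitted=9 chunks_done=3
Byte 25 = 0x0D: mode=SIZE_CR remaining=0 emitted=9 chunks_done=3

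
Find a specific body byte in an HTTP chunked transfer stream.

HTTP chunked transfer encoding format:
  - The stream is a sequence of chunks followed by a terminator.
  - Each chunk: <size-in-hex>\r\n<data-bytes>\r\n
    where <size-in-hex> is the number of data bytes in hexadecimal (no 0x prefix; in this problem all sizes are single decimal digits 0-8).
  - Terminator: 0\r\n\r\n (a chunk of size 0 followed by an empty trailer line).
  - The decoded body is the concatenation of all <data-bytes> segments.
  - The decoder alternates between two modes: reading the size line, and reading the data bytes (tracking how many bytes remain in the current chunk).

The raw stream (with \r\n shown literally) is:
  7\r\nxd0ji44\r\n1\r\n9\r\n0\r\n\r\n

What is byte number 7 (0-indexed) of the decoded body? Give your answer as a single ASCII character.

Answer: 9

Derivation:
Chunk 1: stream[0..1]='7' size=0x7=7, data at stream[3..10]='xd0ji44' -> body[0..7], body so far='xd0ji44'
Chunk 2: stream[12..13]='1' size=0x1=1, data at stream[15..16]='9' -> body[7..8], body so far='xd0ji449'
Chunk 3: stream[18..19]='0' size=0 (terminator). Final body='xd0ji449' (8 bytes)
Body byte 7 = '9'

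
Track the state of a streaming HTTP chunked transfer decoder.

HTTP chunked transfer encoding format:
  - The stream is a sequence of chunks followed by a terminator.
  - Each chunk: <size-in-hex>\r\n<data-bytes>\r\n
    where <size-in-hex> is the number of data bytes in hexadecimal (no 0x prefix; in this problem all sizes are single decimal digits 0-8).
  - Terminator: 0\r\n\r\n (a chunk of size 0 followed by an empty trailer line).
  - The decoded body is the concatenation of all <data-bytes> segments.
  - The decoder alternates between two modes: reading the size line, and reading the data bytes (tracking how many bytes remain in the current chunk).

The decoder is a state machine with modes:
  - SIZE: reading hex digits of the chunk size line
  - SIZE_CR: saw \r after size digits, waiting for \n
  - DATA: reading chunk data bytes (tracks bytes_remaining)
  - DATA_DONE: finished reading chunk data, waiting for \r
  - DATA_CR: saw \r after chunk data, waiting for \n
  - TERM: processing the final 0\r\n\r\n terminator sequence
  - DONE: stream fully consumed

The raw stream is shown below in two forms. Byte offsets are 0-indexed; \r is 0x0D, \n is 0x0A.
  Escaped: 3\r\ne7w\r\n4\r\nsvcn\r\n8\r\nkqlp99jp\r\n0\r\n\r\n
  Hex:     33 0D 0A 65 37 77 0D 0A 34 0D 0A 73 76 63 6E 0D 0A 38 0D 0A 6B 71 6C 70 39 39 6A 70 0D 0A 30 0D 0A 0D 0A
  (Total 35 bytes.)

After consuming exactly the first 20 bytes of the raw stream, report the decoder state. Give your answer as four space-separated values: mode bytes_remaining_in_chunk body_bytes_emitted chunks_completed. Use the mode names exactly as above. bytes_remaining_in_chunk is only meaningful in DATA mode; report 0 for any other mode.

Answer: DATA 8 7 2

Derivation:
Byte 0 = '3': mode=SIZE remaining=0 emitted=0 chunks_done=0
Byte 1 = 0x0D: mode=SIZE_CR remaining=0 emitted=0 chunks_done=0
Byte 2 = 0x0A: mode=DATA remaining=3 emitted=0 chunks_done=0
Byte 3 = 'e': mode=DATA remaining=2 emitted=1 chunks_done=0
Byte 4 = '7': mode=DATA remaining=1 emitted=2 chunks_done=0
Byte 5 = 'w': mode=DATA_DONE remaining=0 emitted=3 chunks_done=0
Byte 6 = 0x0D: mode=DATA_CR remaining=0 emitted=3 chunks_done=0
Byte 7 = 0x0A: mode=SIZE remaining=0 emitted=3 chunks_done=1
Byte 8 = '4': mode=SIZE remaining=0 emitted=3 chunks_done=1
Byte 9 = 0x0D: mode=SIZE_CR remaining=0 emitted=3 chunks_done=1
Byte 10 = 0x0A: mode=DATA remaining=4 emitted=3 chunks_done=1
Byte 11 = 's': mode=DATA remaining=3 emitted=4 chunks_done=1
Byte 12 = 'v': mode=DATA remaining=2 emitted=5 chunks_done=1
Byte 13 = 'c': mode=DATA remaining=1 emitted=6 chunks_done=1
Byte 14 = 'n': mode=DATA_DONE remaining=0 emitted=7 chunks_done=1
Byte 15 = 0x0D: mode=DATA_CR remaining=0 emitted=7 chunks_done=1
Byte 16 = 0x0A: mode=SIZE remaining=0 emitted=7 chunks_done=2
Byte 17 = '8': mode=SIZE remaining=0 emitted=7 chunks_done=2
Byte 18 = 0x0D: mode=SIZE_CR remaining=0 emitted=7 chunks_done=2
Byte 19 = 0x0A: mode=DATA remaining=8 emitted=7 chunks_done=2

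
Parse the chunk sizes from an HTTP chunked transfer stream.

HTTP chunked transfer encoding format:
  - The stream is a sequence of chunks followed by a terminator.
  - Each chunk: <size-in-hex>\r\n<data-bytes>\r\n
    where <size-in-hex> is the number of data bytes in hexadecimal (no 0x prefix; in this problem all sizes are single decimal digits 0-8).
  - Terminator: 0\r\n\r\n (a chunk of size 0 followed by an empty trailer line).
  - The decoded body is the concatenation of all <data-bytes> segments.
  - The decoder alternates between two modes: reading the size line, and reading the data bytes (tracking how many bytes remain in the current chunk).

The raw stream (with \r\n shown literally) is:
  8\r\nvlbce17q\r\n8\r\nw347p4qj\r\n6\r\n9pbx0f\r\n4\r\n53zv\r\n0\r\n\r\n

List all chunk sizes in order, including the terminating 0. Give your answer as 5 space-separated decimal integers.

Chunk 1: stream[0..1]='8' size=0x8=8, data at stream[3..11]='vlbce17q' -> body[0..8], body so far='vlbce17q'
Chunk 2: stream[13..14]='8' size=0x8=8, data at stream[16..24]='w347p4qj' -> body[8..16], body so far='vlbce17qw347p4qj'
Chunk 3: stream[26..27]='6' size=0x6=6, data at stream[29..35]='9pbx0f' -> body[16..22], body so far='vlbce17qw347p4qj9pbx0f'
Chunk 4: stream[37..38]='4' size=0x4=4, data at stream[40..44]='53zv' -> body[22..26], body so far='vlbce17qw347p4qj9pbx0f53zv'
Chunk 5: stream[46..47]='0' size=0 (terminator). Final body='vlbce17qw347p4qj9pbx0f53zv' (26 bytes)

Answer: 8 8 6 4 0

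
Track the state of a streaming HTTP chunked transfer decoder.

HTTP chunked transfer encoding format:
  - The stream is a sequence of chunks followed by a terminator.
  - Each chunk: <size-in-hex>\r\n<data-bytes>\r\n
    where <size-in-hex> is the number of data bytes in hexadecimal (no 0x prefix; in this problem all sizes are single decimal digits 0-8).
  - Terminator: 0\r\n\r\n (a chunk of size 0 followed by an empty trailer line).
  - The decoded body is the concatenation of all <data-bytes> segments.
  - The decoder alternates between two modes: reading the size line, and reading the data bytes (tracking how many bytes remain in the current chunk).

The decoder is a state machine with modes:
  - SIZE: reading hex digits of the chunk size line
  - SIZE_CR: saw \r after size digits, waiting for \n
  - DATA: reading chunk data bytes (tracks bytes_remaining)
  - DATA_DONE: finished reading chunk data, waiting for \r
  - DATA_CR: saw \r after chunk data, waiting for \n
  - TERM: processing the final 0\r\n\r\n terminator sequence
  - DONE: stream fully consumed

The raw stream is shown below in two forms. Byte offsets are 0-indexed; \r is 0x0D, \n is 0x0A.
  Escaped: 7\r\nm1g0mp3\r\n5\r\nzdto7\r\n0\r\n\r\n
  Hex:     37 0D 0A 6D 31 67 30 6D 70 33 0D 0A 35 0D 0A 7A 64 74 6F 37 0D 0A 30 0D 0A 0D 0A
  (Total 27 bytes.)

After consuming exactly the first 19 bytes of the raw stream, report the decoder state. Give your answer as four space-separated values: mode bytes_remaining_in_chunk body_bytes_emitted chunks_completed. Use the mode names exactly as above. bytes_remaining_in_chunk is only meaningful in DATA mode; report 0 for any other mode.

Answer: DATA 1 11 1

Derivation:
Byte 0 = '7': mode=SIZE remaining=0 emitted=0 chunks_done=0
Byte 1 = 0x0D: mode=SIZE_CR remaining=0 emitted=0 chunks_done=0
Byte 2 = 0x0A: mode=DATA remaining=7 emitted=0 chunks_done=0
Byte 3 = 'm': mode=DATA remaining=6 emitted=1 chunks_done=0
Byte 4 = '1': mode=DATA remaining=5 emitted=2 chunks_done=0
Byte 5 = 'g': mode=DATA remaining=4 emitted=3 chunks_done=0
Byte 6 = '0': mode=DATA remaining=3 emitted=4 chunks_done=0
Byte 7 = 'm': mode=DATA remaining=2 emitted=5 chunks_done=0
Byte 8 = 'p': mode=DATA remaining=1 emitted=6 chunks_done=0
Byte 9 = '3': mode=DATA_DONE remaining=0 emitted=7 chunks_done=0
Byte 10 = 0x0D: mode=DATA_CR remaining=0 emitted=7 chunks_done=0
Byte 11 = 0x0A: mode=SIZE remaining=0 emitted=7 chunks_done=1
Byte 12 = '5': mode=SIZE remaining=0 emitted=7 chunks_done=1
Byte 13 = 0x0D: mode=SIZE_CR remaining=0 emitted=7 chunks_done=1
Byte 14 = 0x0A: mode=DATA remaining=5 emitted=7 chunks_done=1
Byte 15 = 'z': mode=DATA remaining=4 emitted=8 chunks_done=1
Byte 16 = 'd': mode=DATA remaining=3 emitted=9 chunks_done=1
Byte 17 = 't': mode=DATA remaining=2 emitted=10 chunks_done=1
Byte 18 = 'o': mode=DATA remaining=1 emitted=11 chunks_done=1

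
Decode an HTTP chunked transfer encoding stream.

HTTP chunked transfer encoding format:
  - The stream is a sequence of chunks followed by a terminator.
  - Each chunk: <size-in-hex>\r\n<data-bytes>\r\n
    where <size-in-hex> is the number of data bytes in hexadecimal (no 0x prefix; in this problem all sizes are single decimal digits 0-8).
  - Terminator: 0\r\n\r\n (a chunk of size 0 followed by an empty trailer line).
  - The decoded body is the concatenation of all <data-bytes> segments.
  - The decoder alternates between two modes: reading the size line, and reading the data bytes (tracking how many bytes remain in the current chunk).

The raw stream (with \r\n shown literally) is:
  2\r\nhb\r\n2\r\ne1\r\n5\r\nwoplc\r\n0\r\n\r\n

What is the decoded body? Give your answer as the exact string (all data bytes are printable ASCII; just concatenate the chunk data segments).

Chunk 1: stream[0..1]='2' size=0x2=2, data at stream[3..5]='hb' -> body[0..2], body so far='hb'
Chunk 2: stream[7..8]='2' size=0x2=2, data at stream[10..12]='e1' -> body[2..4], body so far='hbe1'
Chunk 3: stream[14..15]='5' size=0x5=5, data at stream[17..22]='woplc' -> body[4..9], body so far='hbe1woplc'
Chunk 4: stream[24..25]='0' size=0 (terminator). Final body='hbe1woplc' (9 bytes)

Answer: hbe1woplc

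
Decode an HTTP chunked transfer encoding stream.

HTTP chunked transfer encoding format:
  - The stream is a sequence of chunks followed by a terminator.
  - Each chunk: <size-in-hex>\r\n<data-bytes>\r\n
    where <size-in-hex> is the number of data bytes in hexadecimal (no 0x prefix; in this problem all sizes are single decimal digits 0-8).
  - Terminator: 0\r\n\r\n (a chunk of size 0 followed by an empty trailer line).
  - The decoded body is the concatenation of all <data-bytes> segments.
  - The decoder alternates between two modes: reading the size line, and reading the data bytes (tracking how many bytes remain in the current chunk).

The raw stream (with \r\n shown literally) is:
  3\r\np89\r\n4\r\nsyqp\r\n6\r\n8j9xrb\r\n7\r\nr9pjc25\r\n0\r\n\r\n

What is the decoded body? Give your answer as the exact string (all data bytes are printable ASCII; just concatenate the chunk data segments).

Answer: p89syqp8j9xrbr9pjc25

Derivation:
Chunk 1: stream[0..1]='3' size=0x3=3, data at stream[3..6]='p89' -> body[0..3], body so far='p89'
Chunk 2: stream[8..9]='4' size=0x4=4, data at stream[11..15]='syqp' -> body[3..7], body so far='p89syqp'
Chunk 3: stream[17..18]='6' size=0x6=6, data at stream[20..26]='8j9xrb' -> body[7..13], body so far='p89syqp8j9xrb'
Chunk 4: stream[28..29]='7' size=0x7=7, data at stream[31..38]='r9pjc25' -> body[13..20], body so far='p89syqp8j9xrbr9pjc25'
Chunk 5: stream[40..41]='0' size=0 (terminator). Final body='p89syqp8j9xrbr9pjc25' (20 bytes)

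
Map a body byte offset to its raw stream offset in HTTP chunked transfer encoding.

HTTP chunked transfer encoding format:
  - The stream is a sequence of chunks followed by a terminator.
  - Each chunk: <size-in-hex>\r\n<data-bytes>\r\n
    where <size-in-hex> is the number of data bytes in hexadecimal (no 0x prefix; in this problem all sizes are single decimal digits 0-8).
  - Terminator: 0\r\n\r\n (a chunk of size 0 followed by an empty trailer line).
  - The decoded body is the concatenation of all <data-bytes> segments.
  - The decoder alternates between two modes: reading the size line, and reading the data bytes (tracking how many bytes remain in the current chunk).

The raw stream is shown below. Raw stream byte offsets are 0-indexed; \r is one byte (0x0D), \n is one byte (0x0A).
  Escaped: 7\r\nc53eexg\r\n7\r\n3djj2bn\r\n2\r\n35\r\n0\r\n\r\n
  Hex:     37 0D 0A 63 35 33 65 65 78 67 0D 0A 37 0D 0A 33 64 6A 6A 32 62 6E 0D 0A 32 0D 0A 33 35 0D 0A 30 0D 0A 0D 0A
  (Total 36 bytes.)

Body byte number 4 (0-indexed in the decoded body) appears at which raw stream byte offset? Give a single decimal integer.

Chunk 1: stream[0..1]='7' size=0x7=7, data at stream[3..10]='c53eexg' -> body[0..7], body so far='c53eexg'
Chunk 2: stream[12..13]='7' size=0x7=7, data at stream[15..22]='3djj2bn' -> body[7..14], body so far='c53eexg3djj2bn'
Chunk 3: stream[24..25]='2' size=0x2=2, data at stream[27..29]='35' -> body[14..16], body so far='c53eexg3djj2bn35'
Chunk 4: stream[31..32]='0' size=0 (terminator). Final body='c53eexg3djj2bn35' (16 bytes)
Body byte 4 at stream offset 7

Answer: 7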